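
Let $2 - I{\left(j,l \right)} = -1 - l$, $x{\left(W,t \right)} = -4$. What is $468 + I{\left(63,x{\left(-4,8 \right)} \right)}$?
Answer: $467$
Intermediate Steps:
$I{\left(j,l \right)} = 3 + l$ ($I{\left(j,l \right)} = 2 - \left(-1 - l\right) = 2 + \left(1 + l\right) = 3 + l$)
$468 + I{\left(63,x{\left(-4,8 \right)} \right)} = 468 + \left(3 - 4\right) = 468 - 1 = 467$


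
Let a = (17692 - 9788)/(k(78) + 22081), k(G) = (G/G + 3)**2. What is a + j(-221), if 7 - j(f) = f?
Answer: 265580/1163 ≈ 228.36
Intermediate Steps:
k(G) = 16 (k(G) = (1 + 3)**2 = 4**2 = 16)
j(f) = 7 - f
a = 416/1163 (a = (17692 - 9788)/(16 + 22081) = 7904/22097 = 7904*(1/22097) = 416/1163 ≈ 0.35770)
a + j(-221) = 416/1163 + (7 - 1*(-221)) = 416/1163 + (7 + 221) = 416/1163 + 228 = 265580/1163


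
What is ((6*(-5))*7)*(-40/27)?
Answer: 2800/9 ≈ 311.11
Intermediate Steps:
((6*(-5))*7)*(-40/27) = (-30*7)*(-40*1/27) = -210*(-40/27) = 2800/9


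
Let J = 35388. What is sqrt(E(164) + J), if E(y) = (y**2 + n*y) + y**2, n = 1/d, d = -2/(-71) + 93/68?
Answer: 2*sqrt(1013841799267)/6739 ≈ 298.83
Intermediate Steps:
d = 6739/4828 (d = -2*(-1/71) + 93*(1/68) = 2/71 + 93/68 = 6739/4828 ≈ 1.3958)
n = 4828/6739 (n = 1/(6739/4828) = 4828/6739 ≈ 0.71643)
E(y) = 2*y**2 + 4828*y/6739 (E(y) = (y**2 + 4828*y/6739) + y**2 = 2*y**2 + 4828*y/6739)
sqrt(E(164) + J) = sqrt((2/6739)*164*(2414 + 6739*164) + 35388) = sqrt((2/6739)*164*(2414 + 1105196) + 35388) = sqrt((2/6739)*164*1107610 + 35388) = sqrt(363296080/6739 + 35388) = sqrt(601775812/6739) = 2*sqrt(1013841799267)/6739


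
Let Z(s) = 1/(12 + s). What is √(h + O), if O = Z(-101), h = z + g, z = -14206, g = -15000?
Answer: 3*I*√25704535/89 ≈ 170.9*I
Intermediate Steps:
h = -29206 (h = -14206 - 15000 = -29206)
O = -1/89 (O = 1/(12 - 101) = 1/(-89) = -1/89 ≈ -0.011236)
√(h + O) = √(-29206 - 1/89) = √(-2599335/89) = 3*I*√25704535/89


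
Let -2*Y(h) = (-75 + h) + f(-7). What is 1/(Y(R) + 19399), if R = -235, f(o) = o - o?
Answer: 1/19554 ≈ 5.1140e-5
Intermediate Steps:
f(o) = 0
Y(h) = 75/2 - h/2 (Y(h) = -((-75 + h) + 0)/2 = -(-75 + h)/2 = 75/2 - h/2)
1/(Y(R) + 19399) = 1/((75/2 - ½*(-235)) + 19399) = 1/((75/2 + 235/2) + 19399) = 1/(155 + 19399) = 1/19554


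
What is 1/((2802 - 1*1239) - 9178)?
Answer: -1/7615 ≈ -0.00013132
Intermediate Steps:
1/((2802 - 1*1239) - 9178) = 1/((2802 - 1239) - 9178) = 1/(1563 - 9178) = 1/(-7615) = -1/7615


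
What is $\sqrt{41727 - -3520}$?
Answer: $\sqrt{45247} \approx 212.71$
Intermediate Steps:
$\sqrt{41727 - -3520} = \sqrt{41727 + 3520} = \sqrt{45247}$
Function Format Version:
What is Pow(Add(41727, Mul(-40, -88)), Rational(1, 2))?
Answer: Pow(45247, Rational(1, 2)) ≈ 212.71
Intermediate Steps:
Pow(Add(41727, Mul(-40, -88)), Rational(1, 2)) = Pow(Add(41727, 3520), Rational(1, 2)) = Pow(45247, Rational(1, 2))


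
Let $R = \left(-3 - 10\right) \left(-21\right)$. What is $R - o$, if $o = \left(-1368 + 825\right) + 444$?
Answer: $372$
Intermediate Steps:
$R = 273$ ($R = \left(-13\right) \left(-21\right) = 273$)
$o = -99$ ($o = -543 + 444 = -99$)
$R - o = 273 - -99 = 273 + 99 = 372$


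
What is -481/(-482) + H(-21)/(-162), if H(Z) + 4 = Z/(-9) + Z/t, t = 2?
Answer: 251359/234252 ≈ 1.0730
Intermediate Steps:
H(Z) = -4 + 7*Z/18 (H(Z) = -4 + (Z/(-9) + Z/2) = -4 + (Z*(-⅑) + Z*(½)) = -4 + (-Z/9 + Z/2) = -4 + 7*Z/18)
-481/(-482) + H(-21)/(-162) = -481/(-482) + (-4 + (7/18)*(-21))/(-162) = -481*(-1/482) + (-4 - 49/6)*(-1/162) = 481/482 - 73/6*(-1/162) = 481/482 + 73/972 = 251359/234252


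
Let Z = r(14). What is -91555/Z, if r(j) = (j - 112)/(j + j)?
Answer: 183110/7 ≈ 26159.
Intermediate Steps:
r(j) = (-112 + j)/(2*j) (r(j) = (-112 + j)/((2*j)) = (-112 + j)*(1/(2*j)) = (-112 + j)/(2*j))
Z = -7/2 (Z = (½)*(-112 + 14)/14 = (½)*(1/14)*(-98) = -7/2 ≈ -3.5000)
-91555/Z = -91555/(-7/2) = -91555*(-2/7) = 183110/7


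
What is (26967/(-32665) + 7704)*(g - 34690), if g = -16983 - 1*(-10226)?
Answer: -10429067927271/32665 ≈ -3.1927e+8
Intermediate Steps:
g = -6757 (g = -16983 + 10226 = -6757)
(26967/(-32665) + 7704)*(g - 34690) = (26967/(-32665) + 7704)*(-6757 - 34690) = (26967*(-1/32665) + 7704)*(-41447) = (-26967/32665 + 7704)*(-41447) = (251624193/32665)*(-41447) = -10429067927271/32665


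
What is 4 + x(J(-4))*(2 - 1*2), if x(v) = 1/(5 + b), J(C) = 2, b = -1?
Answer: 4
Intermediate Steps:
x(v) = ¼ (x(v) = 1/(5 - 1) = 1/4 = ¼)
4 + x(J(-4))*(2 - 1*2) = 4 + (2 - 1*2)/4 = 4 + (2 - 2)/4 = 4 + (¼)*0 = 4 + 0 = 4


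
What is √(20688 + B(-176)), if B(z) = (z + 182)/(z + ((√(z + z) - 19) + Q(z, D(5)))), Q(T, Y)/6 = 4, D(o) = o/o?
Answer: √6*√((-589607 + 13792*I*√22)/(-171 + 4*I*√22)) ≈ 143.83 - 1.3223e-5*I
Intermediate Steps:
D(o) = 1
Q(T, Y) = 24 (Q(T, Y) = 6*4 = 24)
B(z) = (182 + z)/(5 + z + √2*√z) (B(z) = (z + 182)/(z + ((√(z + z) - 19) + 24)) = (182 + z)/(z + ((√(2*z) - 19) + 24)) = (182 + z)/(z + ((√2*√z - 19) + 24)) = (182 + z)/(z + ((-19 + √2*√z) + 24)) = (182 + z)/(z + (5 + √2*√z)) = (182 + z)/(5 + z + √2*√z))
√(20688 + B(-176)) = √(20688 + (182 - 176)/(5 - 176 + √2*√(-176))) = √(20688 + 6/(5 - 176 + √2*(4*I*√11))) = √(20688 + 6/(5 - 176 + 4*I*√22)) = √(20688 + 6/(-171 + 4*I*√22))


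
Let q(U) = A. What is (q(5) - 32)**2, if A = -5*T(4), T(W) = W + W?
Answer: 5184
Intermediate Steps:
T(W) = 2*W
A = -40 (A = -10*4 = -5*8 = -40)
q(U) = -40
(q(5) - 32)**2 = (-40 - 32)**2 = (-72)**2 = 5184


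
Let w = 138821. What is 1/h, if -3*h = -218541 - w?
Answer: 3/357362 ≈ 8.3949e-6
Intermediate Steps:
h = 357362/3 (h = -(-218541 - 1*138821)/3 = -(-218541 - 138821)/3 = -⅓*(-357362) = 357362/3 ≈ 1.1912e+5)
1/h = 1/(357362/3) = 3/357362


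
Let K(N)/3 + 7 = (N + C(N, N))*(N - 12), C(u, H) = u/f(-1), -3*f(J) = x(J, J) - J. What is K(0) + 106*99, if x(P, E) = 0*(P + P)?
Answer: 10473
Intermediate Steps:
x(P, E) = 0 (x(P, E) = 0*(2*P) = 0)
f(J) = J/3 (f(J) = -(0 - J)/3 = -(-1)*J/3 = J/3)
C(u, H) = -3*u (C(u, H) = u/(((1/3)*(-1))) = u/(-1/3) = u*(-3) = -3*u)
K(N) = -21 - 6*N*(-12 + N) (K(N) = -21 + 3*((N - 3*N)*(N - 12)) = -21 + 3*((-2*N)*(-12 + N)) = -21 + 3*(-2*N*(-12 + N)) = -21 - 6*N*(-12 + N))
K(0) + 106*99 = (-21 - 6*0**2 + 72*0) + 106*99 = (-21 - 6*0 + 0) + 10494 = (-21 + 0 + 0) + 10494 = -21 + 10494 = 10473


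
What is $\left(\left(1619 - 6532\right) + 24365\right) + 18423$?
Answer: $37875$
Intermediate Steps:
$\left(\left(1619 - 6532\right) + 24365\right) + 18423 = \left(-4913 + 24365\right) + 18423 = 19452 + 18423 = 37875$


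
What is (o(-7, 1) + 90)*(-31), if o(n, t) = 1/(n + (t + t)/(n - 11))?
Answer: -178281/64 ≈ -2785.6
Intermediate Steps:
o(n, t) = 1/(n + 2*t/(-11 + n)) (o(n, t) = 1/(n + (2*t)/(-11 + n)) = 1/(n + 2*t/(-11 + n)))
(o(-7, 1) + 90)*(-31) = ((-11 - 7)/((-7)**2 - 11*(-7) + 2*1) + 90)*(-31) = (-18/(49 + 77 + 2) + 90)*(-31) = (-18/128 + 90)*(-31) = ((1/128)*(-18) + 90)*(-31) = (-9/64 + 90)*(-31) = (5751/64)*(-31) = -178281/64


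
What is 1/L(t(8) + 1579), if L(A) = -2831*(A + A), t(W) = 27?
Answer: -1/9093172 ≈ -1.0997e-7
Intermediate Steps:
L(A) = -5662*A
1/L(t(8) + 1579) = 1/(-5662*(27 + 1579)) = 1/(-5662*1606) = 1/(-9093172) = -1/9093172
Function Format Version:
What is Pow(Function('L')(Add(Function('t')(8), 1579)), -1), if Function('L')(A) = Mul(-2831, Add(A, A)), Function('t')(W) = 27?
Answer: Rational(-1, 9093172) ≈ -1.0997e-7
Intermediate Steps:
Function('L')(A) = Mul(-5662, A) (Function('L')(A) = Mul(-2831, Mul(2, A)) = Mul(-5662, A))
Pow(Function('L')(Add(Function('t')(8), 1579)), -1) = Pow(Mul(-5662, Add(27, 1579)), -1) = Pow(Mul(-5662, 1606), -1) = Pow(-9093172, -1) = Rational(-1, 9093172)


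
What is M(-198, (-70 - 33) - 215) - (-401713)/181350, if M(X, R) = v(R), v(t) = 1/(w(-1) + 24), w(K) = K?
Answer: 724673/320850 ≈ 2.2586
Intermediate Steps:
v(t) = 1/23 (v(t) = 1/(-1 + 24) = 1/23)
M(X, R) = 1/23
M(-198, (-70 - 33) - 215) - (-401713)/181350 = 1/23 - (-401713)/181350 = 1/23 - 1*(-30901/13950) = 1/23 + 30901/13950 = 724673/320850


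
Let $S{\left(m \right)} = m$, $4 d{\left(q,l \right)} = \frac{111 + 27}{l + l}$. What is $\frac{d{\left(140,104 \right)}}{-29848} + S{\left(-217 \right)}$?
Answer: $- \frac{2694438725}{12416768} \approx -217.0$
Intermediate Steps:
$d{\left(q,l \right)} = \frac{69}{4 l}$ ($d{\left(q,l \right)} = \frac{\left(111 + 27\right) \frac{1}{l + l}}{4} = \frac{138 \frac{1}{2 l}}{4} = \frac{69 \frac{1}{l}}{4} = \frac{69}{4 l}$)
$\frac{d{\left(140,104 \right)}}{-29848} + S{\left(-217 \right)} = \frac{\frac{69}{4} \cdot \frac{1}{104}}{-29848} - 217 = \frac{69}{4} \cdot \frac{1}{104} \left(- \frac{1}{29848}\right) - 217 = \frac{69}{416} \left(- \frac{1}{29848}\right) - 217 = - \frac{69}{12416768} - 217 = - \frac{2694438725}{12416768}$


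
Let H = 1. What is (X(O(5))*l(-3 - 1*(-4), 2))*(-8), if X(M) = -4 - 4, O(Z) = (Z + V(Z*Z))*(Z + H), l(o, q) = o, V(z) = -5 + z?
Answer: 64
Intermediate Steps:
O(Z) = (1 + Z)*(-5 + Z + Z²) (O(Z) = (Z + (-5 + Z*Z))*(Z + 1) = (Z + (-5 + Z²))*(1 + Z) = (-5 + Z + Z²)*(1 + Z) = (1 + Z)*(-5 + Z + Z²))
X(M) = -8
(X(O(5))*l(-3 - 1*(-4), 2))*(-8) = -8*(-3 - 1*(-4))*(-8) = -8*(-3 + 4)*(-8) = -8*1*(-8) = -8*(-8) = 64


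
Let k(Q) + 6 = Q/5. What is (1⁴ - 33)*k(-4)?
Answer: 1088/5 ≈ 217.60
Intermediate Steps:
k(Q) = -6 + Q/5
(1⁴ - 33)*k(-4) = (1⁴ - 33)*(-6 + (⅕)*(-4)) = (1 - 33)*(-6 - ⅘) = -32*(-34/5) = 1088/5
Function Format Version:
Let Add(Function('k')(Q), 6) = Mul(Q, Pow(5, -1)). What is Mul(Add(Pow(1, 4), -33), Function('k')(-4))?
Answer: Rational(1088, 5) ≈ 217.60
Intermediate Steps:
Function('k')(Q) = Add(-6, Mul(Rational(1, 5), Q)) (Function('k')(Q) = Add(-6, Mul(Q, Pow(5, -1))) = Add(-6, Mul(Q, Rational(1, 5))) = Add(-6, Mul(Rational(1, 5), Q)))
Mul(Add(Pow(1, 4), -33), Function('k')(-4)) = Mul(Add(Pow(1, 4), -33), Add(-6, Mul(Rational(1, 5), -4))) = Mul(Add(1, -33), Add(-6, Rational(-4, 5))) = Mul(-32, Rational(-34, 5)) = Rational(1088, 5)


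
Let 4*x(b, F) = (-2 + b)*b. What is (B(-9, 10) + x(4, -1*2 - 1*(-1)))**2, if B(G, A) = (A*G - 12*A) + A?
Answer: 39204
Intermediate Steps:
B(G, A) = -11*A + A*G (B(G, A) = (-12*A + A*G) + A = -11*A + A*G)
x(b, F) = b*(-2 + b)/4 (x(b, F) = ((-2 + b)*b)/4 = (b*(-2 + b))/4 = b*(-2 + b)/4)
(B(-9, 10) + x(4, -1*2 - 1*(-1)))**2 = (10*(-11 - 9) + (1/4)*4*(-2 + 4))**2 = (10*(-20) + (1/4)*4*2)**2 = (-200 + 2)**2 = (-198)**2 = 39204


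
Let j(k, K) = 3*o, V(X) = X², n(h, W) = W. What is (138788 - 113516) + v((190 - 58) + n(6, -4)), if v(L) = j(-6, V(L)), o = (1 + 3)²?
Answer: 25320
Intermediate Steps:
o = 16 (o = 4² = 16)
j(k, K) = 48 (j(k, K) = 3*16 = 48)
v(L) = 48
(138788 - 113516) + v((190 - 58) + n(6, -4)) = (138788 - 113516) + 48 = 25272 + 48 = 25320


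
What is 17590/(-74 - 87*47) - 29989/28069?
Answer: -618577917/116851247 ≈ -5.2937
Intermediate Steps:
17590/(-74 - 87*47) - 29989/28069 = 17590/(-74 - 4089) - 29989*1/28069 = 17590/(-4163) - 29989/28069 = 17590*(-1/4163) - 29989/28069 = -17590/4163 - 29989/28069 = -618577917/116851247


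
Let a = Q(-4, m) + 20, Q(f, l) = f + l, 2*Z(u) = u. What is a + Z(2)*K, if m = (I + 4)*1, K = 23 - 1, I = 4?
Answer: 46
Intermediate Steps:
Z(u) = u/2
K = 22
m = 8 (m = (4 + 4)*1 = 8*1 = 8)
a = 24 (a = (-4 + 8) + 20 = 4 + 20 = 24)
a + Z(2)*K = 24 + ((1/2)*2)*22 = 24 + 1*22 = 24 + 22 = 46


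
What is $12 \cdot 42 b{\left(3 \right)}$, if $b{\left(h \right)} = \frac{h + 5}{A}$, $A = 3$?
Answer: $1344$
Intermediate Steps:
$b{\left(h \right)} = \frac{5}{3} + \frac{h}{3}$ ($b{\left(h \right)} = \frac{h + 5}{3} = \left(5 + h\right) \frac{1}{3} = \frac{5}{3} + \frac{h}{3}$)
$12 \cdot 42 b{\left(3 \right)} = 12 \cdot 42 \left(\frac{5}{3} + \frac{1}{3} \cdot 3\right) = 504 \left(\frac{5}{3} + 1\right) = 504 \cdot \frac{8}{3} = 1344$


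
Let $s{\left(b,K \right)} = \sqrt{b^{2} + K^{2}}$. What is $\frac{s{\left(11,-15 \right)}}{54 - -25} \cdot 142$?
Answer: $\frac{142 \sqrt{346}}{79} \approx 33.435$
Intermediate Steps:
$s{\left(b,K \right)} = \sqrt{K^{2} + b^{2}}$
$\frac{s{\left(11,-15 \right)}}{54 - -25} \cdot 142 = \frac{\sqrt{\left(-15\right)^{2} + 11^{2}}}{54 - -25} \cdot 142 = \frac{\sqrt{225 + 121}}{54 + 25} \cdot 142 = \frac{\sqrt{346}}{79} \cdot 142 = \frac{142 \sqrt{346}}{79}$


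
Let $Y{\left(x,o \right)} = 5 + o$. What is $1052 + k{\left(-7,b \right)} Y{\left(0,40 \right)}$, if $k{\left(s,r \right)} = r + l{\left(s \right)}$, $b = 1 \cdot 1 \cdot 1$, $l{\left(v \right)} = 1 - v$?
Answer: $1457$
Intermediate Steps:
$b = 1$ ($b = 1 \cdot 1 = 1$)
$k{\left(s,r \right)} = 1 + r - s$ ($k{\left(s,r \right)} = r - \left(-1 + s\right) = 1 + r - s$)
$1052 + k{\left(-7,b \right)} Y{\left(0,40 \right)} = 1052 + \left(1 + 1 - -7\right) \left(5 + 40\right) = 1052 + \left(1 + 1 + 7\right) 45 = 1052 + 9 \cdot 45 = 1052 + 405 = 1457$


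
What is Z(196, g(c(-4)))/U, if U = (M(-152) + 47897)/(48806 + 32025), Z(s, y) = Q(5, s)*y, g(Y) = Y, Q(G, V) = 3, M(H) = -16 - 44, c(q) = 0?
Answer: 0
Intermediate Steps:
M(H) = -60
Z(s, y) = 3*y
U = 47837/80831 (U = (-60 + 47897)/(48806 + 32025) = 47837/80831 ≈ 0.59181)
Z(196, g(c(-4)))/U = (3*0)/(47837/80831) = 0*(80831/47837) = 0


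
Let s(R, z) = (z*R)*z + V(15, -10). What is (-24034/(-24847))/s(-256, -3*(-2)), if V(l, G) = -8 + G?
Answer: -12017/114718599 ≈ -0.00010475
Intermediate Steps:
s(R, z) = -18 + R*z² (s(R, z) = (z*R)*z + (-8 - 10) = (R*z)*z - 18 = R*z² - 18 = -18 + R*z²)
(-24034/(-24847))/s(-256, -3*(-2)) = (-24034/(-24847))/(-18 - 256*(-3*(-2))²) = (-24034*(-1/24847))/(-18 - 256*6²) = 24034/(24847*(-18 - 256*36)) = 24034/(24847*(-18 - 9216)) = (24034/24847)/(-9234) = (24034/24847)*(-1/9234) = -12017/114718599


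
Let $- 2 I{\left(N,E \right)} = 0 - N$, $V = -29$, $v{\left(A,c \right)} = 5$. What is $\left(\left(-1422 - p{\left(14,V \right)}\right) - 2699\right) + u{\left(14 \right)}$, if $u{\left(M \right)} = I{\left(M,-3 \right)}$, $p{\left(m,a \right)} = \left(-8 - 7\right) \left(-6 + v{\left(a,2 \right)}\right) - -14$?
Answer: $-4143$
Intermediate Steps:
$p{\left(m,a \right)} = 29$ ($p{\left(m,a \right)} = \left(-8 - 7\right) \left(-6 + 5\right) - -14 = \left(-15\right) \left(-1\right) + 14 = 15 + 14 = 29$)
$I{\left(N,E \right)} = \frac{N}{2}$ ($I{\left(N,E \right)} = - \frac{0 - N}{2} = - \frac{\left(-1\right) N}{2} = \frac{N}{2}$)
$u{\left(M \right)} = \frac{M}{2}$
$\left(\left(-1422 - p{\left(14,V \right)}\right) - 2699\right) + u{\left(14 \right)} = \left(\left(-1422 - 29\right) - 2699\right) + \frac{1}{2} \cdot 14 = \left(\left(-1422 - 29\right) - 2699\right) + 7 = \left(-1451 - 2699\right) + 7 = -4150 + 7 = -4143$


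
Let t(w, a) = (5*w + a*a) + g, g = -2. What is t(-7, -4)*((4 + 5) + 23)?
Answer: -672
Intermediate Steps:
t(w, a) = -2 + a² + 5*w (t(w, a) = (5*w + a*a) - 2 = (5*w + a²) - 2 = (a² + 5*w) - 2 = -2 + a² + 5*w)
t(-7, -4)*((4 + 5) + 23) = (-2 + (-4)² + 5*(-7))*((4 + 5) + 23) = (-2 + 16 - 35)*(9 + 23) = -21*32 = -672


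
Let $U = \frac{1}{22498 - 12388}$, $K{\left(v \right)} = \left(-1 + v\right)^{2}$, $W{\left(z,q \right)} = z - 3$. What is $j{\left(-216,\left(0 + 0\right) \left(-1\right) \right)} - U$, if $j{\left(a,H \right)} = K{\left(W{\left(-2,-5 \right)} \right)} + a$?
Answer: $- \frac{1819801}{10110} \approx -180.0$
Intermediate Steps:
$W{\left(z,q \right)} = -3 + z$
$j{\left(a,H \right)} = 36 + a$ ($j{\left(a,H \right)} = \left(-1 - 5\right)^{2} + a = \left(-6\right)^{2} + a = 36 + a$)
$U = \frac{1}{10110} \approx 9.8912 \cdot 10^{-5}$
$j{\left(-216,\left(0 + 0\right) \left(-1\right) \right)} - U = \left(36 - 216\right) - \frac{1}{10110} = -180 - \frac{1}{10110} = - \frac{1819801}{10110}$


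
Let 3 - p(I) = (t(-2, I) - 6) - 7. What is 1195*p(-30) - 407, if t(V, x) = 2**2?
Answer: 13933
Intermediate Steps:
t(V, x) = 4
p(I) = 12 (p(I) = 3 - ((4 - 6) - 7) = 3 - (-2 - 7) = 3 - 1*(-9) = 3 + 9 = 12)
1195*p(-30) - 407 = 1195*12 - 407 = 14340 - 407 = 13933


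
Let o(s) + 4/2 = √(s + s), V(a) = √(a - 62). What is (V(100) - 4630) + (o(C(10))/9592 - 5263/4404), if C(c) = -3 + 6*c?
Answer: -12227272459/2640198 + √38 + √114/9592 ≈ -4625.0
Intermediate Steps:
V(a) = √(-62 + a)
o(s) = -2 + √2*√s (o(s) = -2 + √(s + s) = -2 + √(2*s) = -2 + √2*√s)
(V(100) - 4630) + (o(C(10))/9592 - 5263/4404) = (√(-62 + 100) - 4630) + ((-2 + √2*√(-3 + 6*10))/9592 - 5263/4404) = (√38 - 4630) + ((-2 + √2*√(-3 + 60))*(1/9592) - 5263*1/4404) = (-4630 + √38) + ((-2 + √2*√57)*(1/9592) - 5263/4404) = (-4630 + √38) + ((-2 + √114)*(1/9592) - 5263/4404) = (-4630 + √38) + ((-1/4796 + √114/9592) - 5263/4404) = (-4630 + √38) + (-3155719/2640198 + √114/9592) = -12227272459/2640198 + √38 + √114/9592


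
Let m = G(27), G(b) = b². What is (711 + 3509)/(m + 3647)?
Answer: 1055/1094 ≈ 0.96435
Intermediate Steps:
m = 729 (m = 27² = 729)
(711 + 3509)/(m + 3647) = (711 + 3509)/(729 + 3647) = 4220/4376 = 4220*(1/4376) = 1055/1094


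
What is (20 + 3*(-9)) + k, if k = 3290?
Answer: 3283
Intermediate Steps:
(20 + 3*(-9)) + k = (20 + 3*(-9)) + 3290 = (20 - 27) + 3290 = -7 + 3290 = 3283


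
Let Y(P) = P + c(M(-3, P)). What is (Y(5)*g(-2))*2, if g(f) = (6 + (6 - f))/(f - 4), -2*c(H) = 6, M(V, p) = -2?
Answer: -28/3 ≈ -9.3333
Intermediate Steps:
c(H) = -3 (c(H) = -1/2*6 = -3)
g(f) = (12 - f)/(-4 + f)
Y(P) = -3 + P (Y(P) = P - 3 = -3 + P)
(Y(5)*g(-2))*2 = ((-3 + 5)*((12 - 1*(-2))/(-4 - 2)))*2 = (2*((12 + 2)/(-6)))*2 = (2*(-1/6*14))*2 = (2*(-7/3))*2 = -14/3*2 = -28/3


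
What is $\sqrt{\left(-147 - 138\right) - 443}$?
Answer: $2 i \sqrt{182} \approx 26.981 i$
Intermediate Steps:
$\sqrt{\left(-147 - 138\right) - 443} = \sqrt{-285 - 443} = \sqrt{-728} = 2 i \sqrt{182}$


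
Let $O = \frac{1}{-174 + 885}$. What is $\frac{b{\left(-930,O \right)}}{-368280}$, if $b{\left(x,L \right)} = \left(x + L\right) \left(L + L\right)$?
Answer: $\frac{661229}{93086636940} \approx 7.1034 \cdot 10^{-6}$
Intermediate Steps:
$O = \frac{1}{711} \approx 0.0014065$
$b{\left(x,L \right)} = 2 L \left(L + x\right)$ ($b{\left(x,L \right)} = \left(L + x\right) 2 L = 2 L \left(L + x\right)$)
$\frac{b{\left(-930,O \right)}}{-368280} = \frac{2 \cdot \frac{1}{711} \left(\frac{1}{711} - 930\right)}{-368280} = 2 \cdot \frac{1}{711} \left(- \frac{661229}{711}\right) \left(- \frac{1}{368280}\right) = \left(- \frac{1322458}{505521}\right) \left(- \frac{1}{368280}\right) = \frac{661229}{93086636940}$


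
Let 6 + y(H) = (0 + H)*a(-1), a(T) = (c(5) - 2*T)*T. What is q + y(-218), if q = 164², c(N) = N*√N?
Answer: 27326 + 1090*√5 ≈ 29763.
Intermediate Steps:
c(N) = N^(3/2)
a(T) = T*(-2*T + 5*√5) (a(T) = (5^(3/2) - 2*T)*T = (5*√5 - 2*T)*T = (-2*T + 5*√5)*T = T*(-2*T + 5*√5))
q = 26896
y(H) = -6 + H*(-2 - 5*√5) (y(H) = -6 + (0 + H)*(-(-2*(-1) + 5*√5)) = -6 + H*(-(2 + 5*√5)) = -6 + H*(-2 - 5*√5))
q + y(-218) = 26896 + (-6 - 1*(-218)*(2 + 5*√5)) = 26896 + (-6 + (436 + 1090*√5)) = 26896 + (430 + 1090*√5) = 27326 + 1090*√5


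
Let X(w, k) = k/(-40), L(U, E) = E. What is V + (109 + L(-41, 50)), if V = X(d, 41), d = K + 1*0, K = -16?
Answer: 6319/40 ≈ 157.98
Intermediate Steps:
d = -16 (d = -16 + 1*0 = -16 + 0 = -16)
X(w, k) = -k/40 (X(w, k) = k*(-1/40) = -k/40)
V = -41/40 (V = -1/40*41 = -41/40 ≈ -1.0250)
V + (109 + L(-41, 50)) = -41/40 + (109 + 50) = -41/40 + 159 = 6319/40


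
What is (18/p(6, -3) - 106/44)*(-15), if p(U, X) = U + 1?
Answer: -375/154 ≈ -2.4351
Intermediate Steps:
p(U, X) = 1 + U
(18/p(6, -3) - 106/44)*(-15) = (18/(1 + 6) - 106/44)*(-15) = (18/7 - 106*1/44)*(-15) = (18*(⅐) - 53/22)*(-15) = (18/7 - 53/22)*(-15) = (25/154)*(-15) = -375/154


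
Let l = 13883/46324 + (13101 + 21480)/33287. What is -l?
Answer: -2064053665/1541986988 ≈ -1.3386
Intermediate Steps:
l = 2064053665/1541986988 (l = 13883*(1/46324) + 34581*(1/33287) = 13883/46324 + 34581/33287 = 2064053665/1541986988 ≈ 1.3386)
-l = -1*2064053665/1541986988 = -2064053665/1541986988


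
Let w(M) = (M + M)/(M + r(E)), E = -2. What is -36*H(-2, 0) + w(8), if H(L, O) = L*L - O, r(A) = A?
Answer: -424/3 ≈ -141.33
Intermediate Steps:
w(M) = 2*M/(-2 + M) (w(M) = (M + M)/(M - 2) = (2*M)/(-2 + M) = 2*M/(-2 + M))
H(L, O) = L**2 - O
-36*H(-2, 0) + w(8) = -36*((-2)**2 - 1*0) + 2*8/(-2 + 8) = -36*(4 + 0) + 2*8/6 = -36*4 + 2*8*(1/6) = -144 + 8/3 = -424/3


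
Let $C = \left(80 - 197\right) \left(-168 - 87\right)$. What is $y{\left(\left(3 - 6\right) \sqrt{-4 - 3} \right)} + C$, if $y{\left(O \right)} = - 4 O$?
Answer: $29835 + 12 i \sqrt{7} \approx 29835.0 + 31.749 i$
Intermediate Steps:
$C = 29835$ ($C = \left(-117\right) \left(-255\right) = 29835$)
$y{\left(\left(3 - 6\right) \sqrt{-4 - 3} \right)} + C = - 4 \left(3 - 6\right) \sqrt{-4 - 3} + 29835 = - 4 \left(3 - 6\right) \sqrt{-7} + 29835 = - 4 \left(- 3 i \sqrt{7}\right) + 29835 = 12 i \sqrt{7} + 29835 = 29835 + 12 i \sqrt{7}$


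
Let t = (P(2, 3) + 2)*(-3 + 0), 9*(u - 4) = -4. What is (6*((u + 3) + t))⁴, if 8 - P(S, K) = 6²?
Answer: 5366098122256/81 ≈ 6.6248e+10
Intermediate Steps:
P(S, K) = -28 (P(S, K) = 8 - 1*6² = 8 - 1*36 = 8 - 36 = -28)
u = 32/9 (u = 4 + (⅑)*(-4) = 4 - 4/9 = 32/9 ≈ 3.5556)
t = 78 (t = (-28 + 2)*(-3 + 0) = -26*(-3) = 78)
(6*((u + 3) + t))⁴ = (6*((32/9 + 3) + 78))⁴ = (6*(59/9 + 78))⁴ = (6*(761/9))⁴ = (1522/3)⁴ = 5366098122256/81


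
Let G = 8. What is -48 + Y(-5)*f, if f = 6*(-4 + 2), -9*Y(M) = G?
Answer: -112/3 ≈ -37.333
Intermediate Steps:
Y(M) = -8/9 (Y(M) = -1/9*8 = -8/9)
f = -12 (f = 6*(-2) = -12)
-48 + Y(-5)*f = -48 - 8/9*(-12) = -48 + 32/3 = -112/3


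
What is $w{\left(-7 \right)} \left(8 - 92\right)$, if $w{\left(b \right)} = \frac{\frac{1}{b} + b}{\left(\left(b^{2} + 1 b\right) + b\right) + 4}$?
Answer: $\frac{200}{13} \approx 15.385$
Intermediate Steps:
$w{\left(b \right)} = \frac{b + \frac{1}{b}}{4 + b^{2} + 2 b}$ ($w{\left(b \right)} = \frac{b + \frac{1}{b}}{\left(\left(b^{2} + b\right) + b\right) + 4} = \frac{b + \frac{1}{b}}{\left(\left(b + b^{2}\right) + b\right) + 4} = \frac{b + \frac{1}{b}}{\left(b^{2} + 2 b\right) + 4} = \frac{b + \frac{1}{b}}{4 + b^{2} + 2 b}$)
$w{\left(-7 \right)} \left(8 - 92\right) = \frac{1 + \left(-7\right)^{2}}{\left(-7\right) \left(4 + \left(-7\right)^{2} + 2 \left(-7\right)\right)} \left(8 - 92\right) = - \frac{1 + 49}{7 \left(4 + 49 - 14\right)} \left(-84\right) = \left(- \frac{1}{7}\right) \frac{1}{39} \cdot 50 \left(-84\right) = \left(- \frac{50}{273}\right) \left(-84\right) = \frac{200}{13}$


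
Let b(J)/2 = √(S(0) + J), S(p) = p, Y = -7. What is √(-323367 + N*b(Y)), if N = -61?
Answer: √(-323367 - 122*I*√7) ≈ 0.284 - 568.65*I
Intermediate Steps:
b(J) = 2*√J (b(J) = 2*√(0 + J) = 2*√J)
√(-323367 + N*b(Y)) = √(-323367 - 122*√(-7)) = √(-323367 - 122*I*√7)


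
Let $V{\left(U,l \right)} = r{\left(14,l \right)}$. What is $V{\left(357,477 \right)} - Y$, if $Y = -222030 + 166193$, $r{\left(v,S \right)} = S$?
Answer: $56314$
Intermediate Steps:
$V{\left(U,l \right)} = l$
$Y = -55837$
$V{\left(357,477 \right)} - Y = 477 - -55837 = 477 + 55837 = 56314$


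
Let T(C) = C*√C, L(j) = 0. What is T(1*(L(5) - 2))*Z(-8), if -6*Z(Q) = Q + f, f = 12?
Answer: 4*I*√2/3 ≈ 1.8856*I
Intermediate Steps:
Z(Q) = -2 - Q/6 (Z(Q) = -(Q + 12)/6 = -(12 + Q)/6 = -2 - Q/6)
T(C) = C^(3/2)
T(1*(L(5) - 2))*Z(-8) = (1*(0 - 2))^(3/2)*(-2 - ⅙*(-8)) = (1*(-2))^(3/2)*(-2 + 4/3) = (-2)^(3/2)*(-⅔) = -2*I*√2*(-⅔) = 4*I*√2/3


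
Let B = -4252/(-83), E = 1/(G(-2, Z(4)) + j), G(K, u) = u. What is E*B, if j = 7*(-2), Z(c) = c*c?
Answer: 2126/83 ≈ 25.614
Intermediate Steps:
Z(c) = c²
j = -14
E = ½ (E = 1/(4² - 14) = 1/(16 - 14) = 1/2 = ½ ≈ 0.50000)
B = 4252/83 (B = -4252*(-1/83) = 4252/83 ≈ 51.229)
E*B = (½)*(4252/83) = 2126/83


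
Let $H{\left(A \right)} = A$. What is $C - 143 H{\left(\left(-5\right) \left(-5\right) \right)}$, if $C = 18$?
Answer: $-3557$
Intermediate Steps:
$C - 143 H{\left(\left(-5\right) \left(-5\right) \right)} = 18 - 143 \left(\left(-5\right) \left(-5\right)\right) = 18 - 3575 = -3557$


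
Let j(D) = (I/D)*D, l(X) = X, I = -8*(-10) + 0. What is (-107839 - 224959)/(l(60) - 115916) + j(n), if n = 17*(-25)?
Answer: 4800639/57928 ≈ 82.873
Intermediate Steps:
I = 80 (I = 80 + 0 = 80)
n = -425
j(D) = 80 (j(D) = (80/D)*D = 80)
(-107839 - 224959)/(l(60) - 115916) + j(n) = (-107839 - 224959)/(60 - 115916) + 80 = -332798/(-115856) + 80 = -332798*(-1/115856) + 80 = 166399/57928 + 80 = 4800639/57928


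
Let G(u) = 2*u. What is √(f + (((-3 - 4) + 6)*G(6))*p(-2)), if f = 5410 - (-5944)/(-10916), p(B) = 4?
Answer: 2*√9982280837/2729 ≈ 73.222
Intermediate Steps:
f = 14762404/2729 (f = 5410 - (-5944)*(-1)/10916 = 5410 - 1*1486/2729 = 5410 - 1486/2729 = 14762404/2729 ≈ 5409.5)
√(f + (((-3 - 4) + 6)*G(6))*p(-2)) = √(14762404/2729 + (((-3 - 4) + 6)*(2*6))*4) = √(14762404/2729 + ((-7 + 6)*12)*4) = √(14762404/2729 - 1*12*4) = √(14762404/2729 - 12*4) = √(14762404/2729 - 48) = √(14631412/2729) = 2*√9982280837/2729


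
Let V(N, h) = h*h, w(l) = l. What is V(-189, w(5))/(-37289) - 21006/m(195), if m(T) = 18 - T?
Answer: 261096103/2200051 ≈ 118.68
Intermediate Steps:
V(N, h) = h²
V(-189, w(5))/(-37289) - 21006/m(195) = 5²/(-37289) - 21006/(18 - 1*195) = 25*(-1/37289) - 21006/(18 - 195) = -25/37289 - 21006/(-177) = -25/37289 - 21006*(-1/177) = -25/37289 + 7002/59 = 261096103/2200051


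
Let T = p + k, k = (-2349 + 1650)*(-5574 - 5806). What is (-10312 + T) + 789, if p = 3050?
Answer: 7948147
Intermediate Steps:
k = 7954620 (k = -699*(-11380) = 7954620)
T = 7957670 (T = 3050 + 7954620 = 7957670)
(-10312 + T) + 789 = (-10312 + 7957670) + 789 = 7947358 + 789 = 7948147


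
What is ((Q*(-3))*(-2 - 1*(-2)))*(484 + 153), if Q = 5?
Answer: 0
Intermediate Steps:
((Q*(-3))*(-2 - 1*(-2)))*(484 + 153) = ((5*(-3))*(-2 - 1*(-2)))*(484 + 153) = -15*(-2 + 2)*637 = -15*0*637 = 0*637 = 0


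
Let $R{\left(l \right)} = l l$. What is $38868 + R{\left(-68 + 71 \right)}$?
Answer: $38877$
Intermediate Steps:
$R{\left(l \right)} = l^{2}$
$38868 + R{\left(-68 + 71 \right)} = 38868 + \left(-68 + 71\right)^{2} = 38868 + 3^{2} = 38868 + 9 = 38877$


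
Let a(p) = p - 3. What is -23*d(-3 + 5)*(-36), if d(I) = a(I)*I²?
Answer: -3312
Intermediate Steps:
a(p) = -3 + p
d(I) = I²*(-3 + I) (d(I) = (-3 + I)*I² = I²*(-3 + I))
-23*d(-3 + 5)*(-36) = -23*(-3 + 5)²*(-3 + (-3 + 5))*(-36) = -23*2²*(-3 + 2)*(-36) = -92*(-1)*(-36) = -23*(-4)*(-36) = 92*(-36) = -3312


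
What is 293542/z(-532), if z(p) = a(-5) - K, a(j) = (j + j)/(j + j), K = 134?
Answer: -293542/133 ≈ -2207.1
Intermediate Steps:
a(j) = 1 (a(j) = (2*j)/((2*j)) = (2*j)*(1/(2*j)) = 1)
z(p) = -133 (z(p) = 1 - 1*134 = 1 - 134 = -133)
293542/z(-532) = 293542/(-133) = 293542*(-1/133) = -293542/133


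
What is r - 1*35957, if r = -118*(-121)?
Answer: -21679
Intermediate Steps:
r = 14278
r - 1*35957 = 14278 - 1*35957 = 14278 - 35957 = -21679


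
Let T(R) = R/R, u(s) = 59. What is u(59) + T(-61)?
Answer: 60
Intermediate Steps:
T(R) = 1
u(59) + T(-61) = 59 + 1 = 60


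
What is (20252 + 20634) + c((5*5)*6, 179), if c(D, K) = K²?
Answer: 72927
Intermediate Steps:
(20252 + 20634) + c((5*5)*6, 179) = (20252 + 20634) + 179² = 40886 + 32041 = 72927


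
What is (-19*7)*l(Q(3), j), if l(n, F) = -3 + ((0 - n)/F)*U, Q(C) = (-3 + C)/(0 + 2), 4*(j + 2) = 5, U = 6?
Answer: 399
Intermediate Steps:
j = -3/4 (j = -2 + (1/4)*5 = -2 + 5/4 = -3/4 ≈ -0.75000)
Q(C) = -3/2 + C/2 (Q(C) = (-3 + C)/2 = (-3 + C)*(1/2) = -3/2 + C/2)
l(n, F) = -3 - 6*n/F (l(n, F) = -3 + ((0 - n)/F)*6 = -3 + ((-n)/F)*6 = -3 - n/F*6 = -3 - 6*n/F)
(-19*7)*l(Q(3), j) = (-19*7)*(-3 - 6*(-3/2 + (1/2)*3)/(-3/4)) = -133*(-3 - 6*(-3/2 + 3/2)*(-4/3)) = -133*(-3 - 6*0*(-4/3)) = -133*(-3 + 0) = -133*(-3) = 399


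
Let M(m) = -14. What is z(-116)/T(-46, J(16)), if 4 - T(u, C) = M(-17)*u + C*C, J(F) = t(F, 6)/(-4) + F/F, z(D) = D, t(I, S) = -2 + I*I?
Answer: 464/18185 ≈ 0.025516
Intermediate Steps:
t(I, S) = -2 + I²
J(F) = 3/2 - F²/4 (J(F) = (-2 + F²)/(-4) + F/F = (-2 + F²)*(-¼) + 1 = (½ - F²/4) + 1 = 3/2 - F²/4)
T(u, C) = 4 - C² + 14*u (T(u, C) = 4 - (-14*u + C*C) = 4 - (-14*u + C²) = 4 - (C² - 14*u) = 4 + (-C² + 14*u) = 4 - C² + 14*u)
z(-116)/T(-46, J(16)) = -116/(4 - (3/2 - ¼*16²)² + 14*(-46)) = -116/(4 - (3/2 - ¼*256)² - 644) = -116/(4 - (3/2 - 64)² - 644) = -116/(4 - (-125/2)² - 644) = -116/(4 - 1*15625/4 - 644) = -116/(4 - 15625/4 - 644) = -116/(-18185/4) = -116*(-4/18185) = 464/18185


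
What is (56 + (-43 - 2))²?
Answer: 121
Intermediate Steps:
(56 + (-43 - 2))² = (56 - 45)² = 11² = 121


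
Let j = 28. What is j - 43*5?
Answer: -187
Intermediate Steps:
j - 43*5 = 28 - 43*5 = 28 - 215 = -187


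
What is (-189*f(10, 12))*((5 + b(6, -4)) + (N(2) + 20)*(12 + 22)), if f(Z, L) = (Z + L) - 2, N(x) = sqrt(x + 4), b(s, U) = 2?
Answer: -2596860 - 128520*sqrt(6) ≈ -2.9117e+6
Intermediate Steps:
N(x) = sqrt(4 + x)
f(Z, L) = -2 + L + Z (f(Z, L) = (L + Z) - 2 = -2 + L + Z)
(-189*f(10, 12))*((5 + b(6, -4)) + (N(2) + 20)*(12 + 22)) = (-189*(-2 + 12 + 10))*((5 + 2) + (sqrt(4 + 2) + 20)*(12 + 22)) = (-189*20)*(7 + (sqrt(6) + 20)*34) = -3780*(7 + (20 + sqrt(6))*34) = -3780*(7 + (680 + 34*sqrt(6))) = -3780*(687 + 34*sqrt(6)) = -2596860 - 128520*sqrt(6)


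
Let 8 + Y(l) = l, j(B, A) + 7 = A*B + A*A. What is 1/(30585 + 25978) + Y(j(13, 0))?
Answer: -848444/56563 ≈ -15.000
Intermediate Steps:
j(B, A) = -7 + A**2 + A*B (j(B, A) = -7 + (A*B + A*A) = -7 + (A*B + A**2) = -7 + (A**2 + A*B) = -7 + A**2 + A*B)
Y(l) = -8 + l
1/(30585 + 25978) + Y(j(13, 0)) = 1/(30585 + 25978) + (-8 + (-7 + 0**2 + 0*13)) = 1/56563 + (-8 + (-7 + 0 + 0)) = 1/56563 + (-8 - 7) = 1/56563 - 15 = -848444/56563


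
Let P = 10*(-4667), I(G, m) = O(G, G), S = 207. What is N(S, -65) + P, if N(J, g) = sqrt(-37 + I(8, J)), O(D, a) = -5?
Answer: -46670 + I*sqrt(42) ≈ -46670.0 + 6.4807*I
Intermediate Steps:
I(G, m) = -5
N(J, g) = I*sqrt(42) (N(J, g) = sqrt(-37 - 5) = sqrt(-42) = I*sqrt(42))
P = -46670
N(S, -65) + P = I*sqrt(42) - 46670 = -46670 + I*sqrt(42)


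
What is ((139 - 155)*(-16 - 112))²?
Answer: 4194304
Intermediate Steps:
((139 - 155)*(-16 - 112))² = (-16*(-128))² = 2048² = 4194304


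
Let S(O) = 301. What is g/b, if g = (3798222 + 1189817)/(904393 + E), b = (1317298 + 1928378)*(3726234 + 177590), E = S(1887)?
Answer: 712577/1637566947171431808 ≈ 4.3514e-13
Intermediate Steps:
E = 301
b = 12670547865024 (b = 3245676*3903824 = 12670547865024)
g = 712577/129242 (g = (3798222 + 1189817)/(904393 + 301) = 4988039/904694 = 4988039*(1/904694) = 712577/129242 ≈ 5.5135)
g/b = (712577/129242)/12670547865024 = (712577/129242)*(1/12670547865024) = 712577/1637566947171431808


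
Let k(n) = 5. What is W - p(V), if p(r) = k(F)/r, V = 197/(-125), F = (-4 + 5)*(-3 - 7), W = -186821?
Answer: -36803112/197 ≈ -1.8682e+5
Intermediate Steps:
F = -10 (F = 1*(-10) = -10)
V = -197/125 (V = 197*(-1/125) = -197/125 ≈ -1.5760)
p(r) = 5/r
W - p(V) = -186821 - 5/(-197/125) = -186821 - 5*(-125)/197 = -186821 - 1*(-625/197) = -186821 + 625/197 = -36803112/197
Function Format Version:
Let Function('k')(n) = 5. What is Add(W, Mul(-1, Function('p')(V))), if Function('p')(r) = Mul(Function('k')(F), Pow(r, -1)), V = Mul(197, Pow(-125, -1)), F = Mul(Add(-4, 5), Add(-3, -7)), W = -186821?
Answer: Rational(-36803112, 197) ≈ -1.8682e+5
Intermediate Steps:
F = -10 (F = Mul(1, -10) = -10)
V = Rational(-197, 125) (V = Mul(197, Rational(-1, 125)) = Rational(-197, 125) ≈ -1.5760)
Function('p')(r) = Mul(5, Pow(r, -1))
Add(W, Mul(-1, Function('p')(V))) = Add(-186821, Mul(-1, Mul(5, Pow(Rational(-197, 125), -1)))) = Add(-186821, Mul(-1, Mul(5, Rational(-125, 197)))) = Add(-186821, Mul(-1, Rational(-625, 197))) = Add(-186821, Rational(625, 197)) = Rational(-36803112, 197)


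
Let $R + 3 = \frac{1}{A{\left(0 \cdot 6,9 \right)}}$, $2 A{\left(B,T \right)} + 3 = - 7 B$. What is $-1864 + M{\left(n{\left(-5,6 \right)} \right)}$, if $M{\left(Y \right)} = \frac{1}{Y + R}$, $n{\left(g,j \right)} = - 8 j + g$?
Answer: $- \frac{316883}{170} \approx -1864.0$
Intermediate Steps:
$A{\left(B,T \right)} = - \frac{3}{2} - \frac{7 B}{2}$ ($A{\left(B,T \right)} = - \frac{3}{2} + \frac{\left(-7\right) B}{2} = - \frac{3}{2} - \frac{7 B}{2}$)
$n{\left(g,j \right)} = g - 8 j$
$R = - \frac{11}{3}$ ($R = -3 + \frac{1}{- \frac{3}{2} - \frac{7 \cdot 0 \cdot 6}{2}} = -3 + \frac{1}{- \frac{3}{2} - 0} = -3 + \frac{1}{- \frac{3}{2} + 0} = -3 + \frac{1}{- \frac{3}{2}} = -3 - \frac{2}{3} = - \frac{11}{3} \approx -3.6667$)
$M{\left(Y \right)} = \frac{1}{- \frac{11}{3} + Y}$ ($M{\left(Y \right)} = \frac{1}{Y - \frac{11}{3}} = \frac{1}{- \frac{11}{3} + Y}$)
$-1864 + M{\left(n{\left(-5,6 \right)} \right)} = -1864 + \frac{3}{-11 + 3 \left(-5 - 48\right)} = -1864 + \frac{3}{-11 + 3 \left(-53\right)} = -1864 + \frac{3}{-11 - 159} = -1864 + \frac{3}{-170} = -1864 + 3 \left(- \frac{1}{170}\right) = -1864 - \frac{3}{170} = - \frac{316883}{170}$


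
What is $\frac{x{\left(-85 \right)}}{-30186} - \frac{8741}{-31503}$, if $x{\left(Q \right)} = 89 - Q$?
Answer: $\frac{14354128}{52830531} \approx 0.2717$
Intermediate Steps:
$\frac{x{\left(-85 \right)}}{-30186} - \frac{8741}{-31503} = \frac{89 - -85}{-30186} - \frac{8741}{-31503} = \left(89 + 85\right) \left(- \frac{1}{30186}\right) - - \frac{8741}{31503} = 174 \left(- \frac{1}{30186}\right) + \frac{8741}{31503} = - \frac{29}{5031} + \frac{8741}{31503} = \frac{14354128}{52830531}$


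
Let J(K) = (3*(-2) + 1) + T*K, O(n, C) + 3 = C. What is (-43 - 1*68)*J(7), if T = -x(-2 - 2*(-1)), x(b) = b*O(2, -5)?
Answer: 555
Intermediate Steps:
O(n, C) = -3 + C
x(b) = -8*b (x(b) = b*(-3 - 5) = b*(-8) = -8*b)
T = 0 (T = -(-8)*(-2 - 2*(-1)) = -(-8)*(-2 + 2) = -(-8)*0 = -1*0 = 0)
J(K) = -5 (J(K) = (3*(-2) + 1) + 0*K = (-6 + 1) + 0 = -5 + 0 = -5)
(-43 - 1*68)*J(7) = (-43 - 1*68)*(-5) = (-43 - 68)*(-5) = -111*(-5) = 555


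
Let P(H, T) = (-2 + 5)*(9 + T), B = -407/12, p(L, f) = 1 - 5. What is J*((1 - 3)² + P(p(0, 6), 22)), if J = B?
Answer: -39479/12 ≈ -3289.9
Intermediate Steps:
p(L, f) = -4
B = -407/12 (B = -407*1/12 = -407/12 ≈ -33.917)
P(H, T) = 27 + 3*T (P(H, T) = 3*(9 + T) = 27 + 3*T)
J = -407/12 ≈ -33.917
J*((1 - 3)² + P(p(0, 6), 22)) = -407*((1 - 3)² + (27 + 3*22))/12 = -407*((-2)² + (27 + 66))/12 = -407*(4 + 93)/12 = -407/12*97 = -39479/12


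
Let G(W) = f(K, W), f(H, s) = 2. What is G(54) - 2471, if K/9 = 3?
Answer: -2469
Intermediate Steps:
K = 27 (K = 9*3 = 27)
G(W) = 2
G(54) - 2471 = 2 - 2471 = -2469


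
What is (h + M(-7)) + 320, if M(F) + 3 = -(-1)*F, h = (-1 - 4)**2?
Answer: 335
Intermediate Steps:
h = 25 (h = (-5)**2 = 25)
M(F) = -3 + F (M(F) = -3 - (-1)*F = -3 + F)
(h + M(-7)) + 320 = (25 + (-3 - 7)) + 320 = (25 - 10) + 320 = 15 + 320 = 335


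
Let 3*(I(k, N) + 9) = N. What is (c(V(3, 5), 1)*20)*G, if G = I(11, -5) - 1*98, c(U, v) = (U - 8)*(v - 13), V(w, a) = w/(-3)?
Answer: -234720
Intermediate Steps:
I(k, N) = -9 + N/3
V(w, a) = -w/3 (V(w, a) = w*(-⅓) = -w/3)
c(U, v) = (-13 + v)*(-8 + U) (c(U, v) = (-8 + U)*(-13 + v) = (-13 + v)*(-8 + U))
G = -326/3 (G = (-9 + (⅓)*(-5)) - 1*98 = (-9 - 5/3) - 98 = -32/3 - 98 = -326/3 ≈ -108.67)
(c(V(3, 5), 1)*20)*G = ((104 - (-13)*3/3 - 8*1 - ⅓*3*1)*20)*(-326/3) = ((104 - 13*(-1) - 8 - 1*1)*20)*(-326/3) = ((104 + 13 - 8 - 1)*20)*(-326/3) = (108*20)*(-326/3) = 2160*(-326/3) = -234720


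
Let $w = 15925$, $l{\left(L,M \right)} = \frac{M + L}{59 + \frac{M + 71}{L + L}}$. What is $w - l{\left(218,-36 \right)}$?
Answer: $\frac{410132723}{25759} \approx 15922.0$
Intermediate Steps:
$l{\left(L,M \right)} = \frac{L + M}{59 + \frac{71 + M}{2 L}}$
$w - l{\left(218,-36 \right)} = 15925 - 2 \cdot 218 \frac{1}{71 - 36 + 118 \cdot 218} \left(218 - 36\right) = 15925 - 2 \cdot 218 \frac{1}{71 - 36 + 25724} \cdot 182 = 15925 - 2 \cdot 218 \cdot \frac{1}{25759} \cdot 182 = 15925 - \frac{79352}{25759} = \frac{410132723}{25759}$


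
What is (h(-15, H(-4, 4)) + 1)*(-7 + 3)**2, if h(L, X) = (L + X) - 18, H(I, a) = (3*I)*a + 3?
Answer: -1232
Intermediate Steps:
H(I, a) = 3 + 3*I*a (H(I, a) = 3*I*a + 3 = 3 + 3*I*a)
h(L, X) = -18 + L + X
(h(-15, H(-4, 4)) + 1)*(-7 + 3)**2 = ((-18 - 15 + (3 + 3*(-4)*4)) + 1)*(-7 + 3)**2 = ((-18 - 15 + (3 - 48)) + 1)*(-4)**2 = ((-18 - 15 - 45) + 1)*16 = (-78 + 1)*16 = -77*16 = -1232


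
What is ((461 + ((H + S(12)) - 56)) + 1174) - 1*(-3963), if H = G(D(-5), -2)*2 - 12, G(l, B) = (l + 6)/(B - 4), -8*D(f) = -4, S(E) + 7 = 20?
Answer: 33245/6 ≈ 5540.8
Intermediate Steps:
S(E) = 13 (S(E) = -7 + 20 = 13)
D(f) = ½ (D(f) = -⅛*(-4) = ½)
G(l, B) = (6 + l)/(-4 + B)
H = -85/6 (H = ((6 + ½)/(-4 - 2))*2 - 12 = ((13/2)/(-6))*2 - 12 = -⅙*13/2*2 - 12 = -13/12*2 - 12 = -13/6 - 12 = -85/6 ≈ -14.167)
((461 + ((H + S(12)) - 56)) + 1174) - 1*(-3963) = ((461 + ((-85/6 + 13) - 56)) + 1174) - 1*(-3963) = ((461 + (-7/6 - 56)) + 1174) + 3963 = ((461 - 343/6) + 1174) + 3963 = (2423/6 + 1174) + 3963 = 9467/6 + 3963 = 33245/6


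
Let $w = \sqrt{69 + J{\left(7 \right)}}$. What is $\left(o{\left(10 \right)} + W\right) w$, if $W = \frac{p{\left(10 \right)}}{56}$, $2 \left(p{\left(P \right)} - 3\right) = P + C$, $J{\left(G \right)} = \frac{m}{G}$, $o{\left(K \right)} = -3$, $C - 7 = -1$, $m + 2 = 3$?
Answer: $- \frac{1727 \sqrt{7}}{196} \approx -23.312$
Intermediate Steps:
$m = 1$ ($m = -2 + 3 = 1$)
$C = 6$ ($C = 7 - 1 = 6$)
$J{\left(G \right)} = \frac{1}{G}$ ($J{\left(G \right)} = 1 \frac{1}{G} = \frac{1}{G}$)
$w = \frac{22 \sqrt{7}}{7}$ ($w = \sqrt{69 + \frac{1}{7}} = \sqrt{\frac{484}{7}} = \frac{22 \sqrt{7}}{7} \approx 8.3152$)
$p{\left(P \right)} = 6 + \frac{P}{2}$ ($p{\left(P \right)} = 3 + \frac{P + 6}{2} = 3 + \frac{6 + P}{2} = 3 + \left(3 + \frac{P}{2}\right) = 6 + \frac{P}{2}$)
$W = \frac{11}{56}$ ($W = \frac{6 + \frac{1}{2} \cdot 10}{56} = \left(6 + 5\right) \frac{1}{56} = 11 \cdot \frac{1}{56} = \frac{11}{56} \approx 0.19643$)
$\left(o{\left(10 \right)} + W\right) w = \left(-3 + \frac{11}{56}\right) \frac{22 \sqrt{7}}{7} = - \frac{157 \frac{22 \sqrt{7}}{7}}{56} = - \frac{1727 \sqrt{7}}{196}$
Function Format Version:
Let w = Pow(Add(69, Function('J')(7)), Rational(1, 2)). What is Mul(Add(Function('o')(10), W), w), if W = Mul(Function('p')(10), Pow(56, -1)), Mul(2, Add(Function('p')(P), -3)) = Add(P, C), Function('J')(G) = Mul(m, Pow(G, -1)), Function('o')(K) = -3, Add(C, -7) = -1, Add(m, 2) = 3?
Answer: Mul(Rational(-1727, 196), Pow(7, Rational(1, 2))) ≈ -23.312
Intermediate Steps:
m = 1 (m = Add(-2, 3) = 1)
C = 6 (C = Add(7, -1) = 6)
Function('J')(G) = Pow(G, -1) (Function('J')(G) = Mul(1, Pow(G, -1)) = Pow(G, -1))
w = Mul(Rational(22, 7), Pow(7, Rational(1, 2))) (w = Pow(Add(69, Pow(7, -1)), Rational(1, 2)) = Pow(Add(69, Rational(1, 7)), Rational(1, 2)) = Pow(Rational(484, 7), Rational(1, 2)) = Mul(Rational(22, 7), Pow(7, Rational(1, 2))) ≈ 8.3152)
Function('p')(P) = Add(6, Mul(Rational(1, 2), P)) (Function('p')(P) = Add(3, Mul(Rational(1, 2), Add(P, 6))) = Add(3, Mul(Rational(1, 2), Add(6, P))) = Add(3, Add(3, Mul(Rational(1, 2), P))) = Add(6, Mul(Rational(1, 2), P)))
W = Rational(11, 56) (W = Mul(Add(6, Mul(Rational(1, 2), 10)), Pow(56, -1)) = Mul(Add(6, 5), Rational(1, 56)) = Mul(11, Rational(1, 56)) = Rational(11, 56) ≈ 0.19643)
Mul(Add(Function('o')(10), W), w) = Mul(Add(-3, Rational(11, 56)), Mul(Rational(22, 7), Pow(7, Rational(1, 2)))) = Mul(Rational(-157, 56), Mul(Rational(22, 7), Pow(7, Rational(1, 2)))) = Mul(Rational(-1727, 196), Pow(7, Rational(1, 2)))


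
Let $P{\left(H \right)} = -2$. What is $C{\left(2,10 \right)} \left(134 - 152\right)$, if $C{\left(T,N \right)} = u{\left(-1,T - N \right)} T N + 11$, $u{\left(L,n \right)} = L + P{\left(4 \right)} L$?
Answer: $-558$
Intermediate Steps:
$u{\left(L,n \right)} = - L$ ($u{\left(L,n \right)} = L - 2 L = - L$)
$C{\left(T,N \right)} = 11 + N T$ ($C{\left(T,N \right)} = \left(-1\right) \left(-1\right) T N + 11 = 1 T N + 11 = T N + 11 = N T + 11 = 11 + N T$)
$C{\left(2,10 \right)} \left(134 - 152\right) = \left(11 + 10 \cdot 2\right) \left(134 - 152\right) = \left(11 + 20\right) \left(-18\right) = 31 \left(-18\right) = -558$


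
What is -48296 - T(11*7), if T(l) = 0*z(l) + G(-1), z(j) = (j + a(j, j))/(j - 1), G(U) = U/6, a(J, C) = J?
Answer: -289775/6 ≈ -48296.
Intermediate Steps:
G(U) = U/6 (G(U) = U*(1/6) = U/6)
z(j) = 2*j/(-1 + j) (z(j) = (j + j)/(j - 1) = (2*j)/(-1 + j) = 2*j/(-1 + j))
T(l) = -1/6 (T(l) = 0*(2*l/(-1 + l)) + (1/6)*(-1) = 0 - 1/6 = -1/6)
-48296 - T(11*7) = -48296 - 1*(-1/6) = -48296 + 1/6 = -289775/6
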